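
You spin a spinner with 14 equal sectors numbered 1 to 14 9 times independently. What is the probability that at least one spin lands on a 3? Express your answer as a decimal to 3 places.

P(no spin lands on a 3) = (13/14)^9 ≈ 0.513.
P(at least one) = 1 − 0.513 = 0.487.

0.487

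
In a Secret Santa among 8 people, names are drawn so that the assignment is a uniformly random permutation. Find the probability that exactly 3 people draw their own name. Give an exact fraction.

Choose which 3 of the 8 are fixed: C(8,3) = 56 ways.
The remaining 5 must have no fixed point: D(5) = 44.
P = 56·44/40320 = 11/180.

11/180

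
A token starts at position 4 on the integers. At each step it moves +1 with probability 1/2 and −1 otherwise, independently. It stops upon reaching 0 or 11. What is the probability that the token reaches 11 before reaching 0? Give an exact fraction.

With a fair step, P(i) = ½P(i−1) + ½P(i+1) with P(0)=0, P(11)=1 has the linear solution P(i) = i/11.
P(4) = 4/11.

4/11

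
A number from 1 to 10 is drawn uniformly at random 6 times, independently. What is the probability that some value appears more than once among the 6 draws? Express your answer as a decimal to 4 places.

P(all 6 different) = 10/10 · 9/10 · ··· · 5/10 ≈ 0.1512.
P(at least two equal) = 1 − 0.1512 = 0.8488.

0.8488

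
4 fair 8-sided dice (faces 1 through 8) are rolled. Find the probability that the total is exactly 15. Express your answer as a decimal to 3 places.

There are 8^4 = 4096 equally likely outcomes.
The number of ordered 4-tuples from {1,…,8} summing to 15 is 284.
P(sum = 15) = 284/4096 = 71/1024 ≈ 0.069.

0.069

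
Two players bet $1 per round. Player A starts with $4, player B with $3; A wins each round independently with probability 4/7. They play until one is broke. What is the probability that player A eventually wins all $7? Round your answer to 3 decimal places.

Let r = q/p = (3/7)/(4/7) = 3/4. The recurrence P(i) = p·P(i+1) + q·P(i−1) with P(0)=0, P(7)=1 gives P(i) = (1 − r^i)/(1 − r^7).
P(4) = (1 − (3/4)^4) / (1 − (3/4)^7) = 11200/14197 ≈ 0.789.

0.789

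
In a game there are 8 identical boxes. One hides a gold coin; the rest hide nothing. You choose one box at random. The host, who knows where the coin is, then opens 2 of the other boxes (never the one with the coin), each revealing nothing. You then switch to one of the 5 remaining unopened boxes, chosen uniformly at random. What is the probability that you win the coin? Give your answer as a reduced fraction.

7/40

Your original box holds the coin with probability 1/8, so the other 7 collectively hold it with probability 7/8.
The host can always find 2 empty boxes to open, so the reveals don't change that 7/8; it is now spread over the 5 remaining unopened boxes.
P(win by switching) = (7/8) · (1/5) = 7/40.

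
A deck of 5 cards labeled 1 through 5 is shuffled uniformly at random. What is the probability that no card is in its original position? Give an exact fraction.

11/30

This is the derangement probability: permutations of 5 with no fixed point.
D(5) = 5! · (1 − 1/1! + 1/2! − ··· + (−1)^5/5!) = 44.
P = 44/120 = 11/30.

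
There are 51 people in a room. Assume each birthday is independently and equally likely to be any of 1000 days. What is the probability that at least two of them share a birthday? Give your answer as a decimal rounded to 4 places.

0.7267

It's easier to compute the probability that all 51 are distinct.
P(all distinct) = 1000/1000 · 999/1000 · ··· · 950/1000 ≈ 0.2733.
So the probability of at least one match is 1 − 0.2733 = 0.7267.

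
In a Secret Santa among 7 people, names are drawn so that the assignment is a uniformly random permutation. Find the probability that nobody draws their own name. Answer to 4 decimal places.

0.3679

This is the derangement probability: permutations of 7 with no fixed point.
D(7) = 7! · (1 − 1/1! + 1/2! − ··· + (−1)^7/7!) = 1854.
P = 1854/5040 = 103/280 ≈ 0.3679.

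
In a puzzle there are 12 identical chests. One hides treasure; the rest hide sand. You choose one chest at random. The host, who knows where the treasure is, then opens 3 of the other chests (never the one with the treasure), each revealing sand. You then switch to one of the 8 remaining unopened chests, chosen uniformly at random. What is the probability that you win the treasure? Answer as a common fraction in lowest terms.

11/96

Your original chest holds the treasure with probability 1/12, so the other 11 collectively hold it with probability 11/12.
The host can always find 3 empty chests to open, so the reveals don't change that 11/12; it is now spread over the 8 remaining unopened chests.
P(win by switching) = (11/12) · (1/8) = 11/96.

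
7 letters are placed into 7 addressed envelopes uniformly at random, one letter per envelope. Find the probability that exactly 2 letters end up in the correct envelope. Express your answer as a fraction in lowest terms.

11/60

Choose which 2 of the 7 are fixed: C(7,2) = 21 ways.
The remaining 5 must have no fixed point: D(5) = 44.
P = 21·44/5040 = 11/60.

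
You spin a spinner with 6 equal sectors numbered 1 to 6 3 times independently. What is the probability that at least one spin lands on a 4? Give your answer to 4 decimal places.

0.4213

P(no spin lands on a 4) = (5/6)^3 ≈ 0.5787.
P(at least one) = 1 − 0.5787 = 0.4213.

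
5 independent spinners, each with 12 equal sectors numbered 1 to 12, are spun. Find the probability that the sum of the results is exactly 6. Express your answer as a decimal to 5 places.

There are 12^5 = 248832 equally likely outcomes.
The number of ordered 5-tuples from {1,…,12} summing to 6 is 5.
P(sum = 6) = 5/248832 ≈ 0.00002.

0.00002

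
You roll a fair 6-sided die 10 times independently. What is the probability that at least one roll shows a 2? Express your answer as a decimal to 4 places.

P(no roll shows a 2) = (5/6)^10 ≈ 0.1615.
P(at least one) = 1 − 0.1615 = 0.8385.

0.8385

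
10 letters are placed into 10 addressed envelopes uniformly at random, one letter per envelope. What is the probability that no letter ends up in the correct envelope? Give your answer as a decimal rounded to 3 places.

This is the derangement probability: permutations of 10 with no fixed point.
D(10) = 10! · (1 − 1/1! + 1/2! − ··· + (−1)^10/10!) = 1334961.
P = 1334961/3628800 = 16481/44800 ≈ 0.368.

0.368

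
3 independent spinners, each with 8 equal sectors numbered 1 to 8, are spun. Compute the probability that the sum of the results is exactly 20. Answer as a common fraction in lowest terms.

There are 8^3 = 512 equally likely outcomes.
The number of ordered 3-tuples from {1,…,8} summing to 20 is 15.
P(sum = 20) = 15/512.

15/512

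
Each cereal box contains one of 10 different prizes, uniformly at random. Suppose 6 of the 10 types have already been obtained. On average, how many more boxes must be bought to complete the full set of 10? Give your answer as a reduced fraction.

Starting from 6 distinct types, each trial gives a new one with probability (10−i)/10 when i types are held, so the wait for the next new type is 10/(10−i).
E = 10/4 + 10/3 + 10/2 + 10/1 = 125/6.

125/6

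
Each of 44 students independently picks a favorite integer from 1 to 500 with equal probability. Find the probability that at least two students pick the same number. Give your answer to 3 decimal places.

0.858

It's easier to compute the probability that all 44 are distinct.
P(all distinct) = 500/500 · 499/500 · ··· · 457/500 ≈ 0.142.
So the probability of at least one match is 1 − 0.142 = 0.858.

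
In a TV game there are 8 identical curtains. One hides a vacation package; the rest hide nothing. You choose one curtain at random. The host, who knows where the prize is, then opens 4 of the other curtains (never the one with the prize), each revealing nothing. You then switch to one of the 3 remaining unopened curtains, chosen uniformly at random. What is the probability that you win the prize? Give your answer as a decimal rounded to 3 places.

0.292

Your original curtain holds the prize with probability 1/8, so the other 7 collectively hold it with probability 7/8.
The host can always find 4 empty curtains to open, so the reveals don't change that 7/8; it is now spread over the 3 remaining unopened curtains.
P(win by switching) = (7/8) · (1/3) = 7/24 ≈ 0.292.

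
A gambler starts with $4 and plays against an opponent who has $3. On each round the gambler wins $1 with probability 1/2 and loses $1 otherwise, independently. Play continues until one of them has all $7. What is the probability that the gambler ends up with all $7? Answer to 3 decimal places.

With a fair step, P(i) = ½P(i−1) + ½P(i+1) with P(0)=0, P(7)=1 has the linear solution P(i) = i/7.
P(4) = 4/7 ≈ 0.571.

0.571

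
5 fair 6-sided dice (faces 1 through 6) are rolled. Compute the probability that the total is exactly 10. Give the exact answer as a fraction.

There are 6^5 = 7776 equally likely outcomes.
The number of ordered 5-tuples from {1,…,6} summing to 10 is 126.
P(sum = 10) = 126/7776 = 7/432.

7/432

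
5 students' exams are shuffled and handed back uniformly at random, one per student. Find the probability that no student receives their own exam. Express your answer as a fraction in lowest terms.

11/30

This is the derangement probability: permutations of 5 with no fixed point.
D(5) = 5! · (1 − 1/1! + 1/2! − ··· + (−1)^5/5!) = 44.
P = 44/120 = 11/30.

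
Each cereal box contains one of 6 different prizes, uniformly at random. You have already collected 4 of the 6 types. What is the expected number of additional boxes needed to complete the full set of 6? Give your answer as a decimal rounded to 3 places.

Starting from 4 distinct types, each trial gives a new one with probability (6−i)/6 when i types are held, so the wait for the next new type is 6/(6−i).
E = 6/2 + 6/1 = 9 ≈ 9.000.

9.000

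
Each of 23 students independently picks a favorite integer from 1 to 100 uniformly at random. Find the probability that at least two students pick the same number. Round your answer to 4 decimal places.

0.9357

It's easier to compute the probability that all 23 are distinct.
P(all distinct) = 100/100 · 99/100 · ··· · 78/100 ≈ 0.0643.
So the probability of at least one match is 1 − 0.0643 = 0.9357.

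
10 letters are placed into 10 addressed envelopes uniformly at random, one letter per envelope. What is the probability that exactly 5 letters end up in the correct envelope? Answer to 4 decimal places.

0.0031

Choose which 5 of the 10 are fixed: C(10,5) = 252 ways.
The remaining 5 must have no fixed point: D(5) = 44.
P = 252·44/3628800 = 11/3600 ≈ 0.0031.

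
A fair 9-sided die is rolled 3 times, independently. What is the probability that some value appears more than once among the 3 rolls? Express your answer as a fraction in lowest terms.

P(all 3 different) = 9/9 · 8/9 · ··· · 7/9 = 56/81.
P(at least two equal) = 1 − 56/81 = 25/81.

25/81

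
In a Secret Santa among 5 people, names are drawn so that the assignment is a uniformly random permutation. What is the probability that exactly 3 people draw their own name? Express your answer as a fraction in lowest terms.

1/12

Choose which 3 of the 5 are fixed: C(5,3) = 10 ways.
The remaining 2 must have no fixed point: D(2) = 1.
P = 10·1/120 = 1/12.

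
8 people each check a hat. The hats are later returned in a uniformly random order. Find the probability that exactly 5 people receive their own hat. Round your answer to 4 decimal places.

0.0028

Choose which 5 of the 8 are fixed: C(8,5) = 56 ways.
The remaining 3 must have no fixed point: D(3) = 2.
P = 56·2/40320 = 1/360 ≈ 0.0028.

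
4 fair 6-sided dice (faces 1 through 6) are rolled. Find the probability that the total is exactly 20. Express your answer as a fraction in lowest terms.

There are 6^4 = 1296 equally likely outcomes.
The number of ordered 4-tuples from {1,…,6} summing to 20 is 35.
P(sum = 20) = 35/1296.

35/1296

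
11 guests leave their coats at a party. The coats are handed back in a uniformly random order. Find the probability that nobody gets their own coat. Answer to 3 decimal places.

0.368

This is the derangement probability: permutations of 11 with no fixed point.
D(11) = 11! · (1 − 1/1! + 1/2! − ··· + (−1)^11/11!) = 14684570.
P = 14684570/39916800 = 1468457/3991680 ≈ 0.368.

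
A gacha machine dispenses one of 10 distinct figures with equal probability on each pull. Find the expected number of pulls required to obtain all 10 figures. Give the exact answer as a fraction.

After i distinct types are collected, each trial gives a new one with probability (10−i)/10, so the expected wait for the next new type is 10/(10−i).
E = 10/10 + 10/9 + 10/8 + 10/7 + 10/6 + 10/5 + 10/4 + 10/3 + 10/2 + 10/1 = 7381/252.

7381/252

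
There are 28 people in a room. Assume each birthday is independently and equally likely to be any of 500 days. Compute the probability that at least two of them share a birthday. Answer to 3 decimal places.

It's easier to compute the probability that all 28 are distinct.
P(all distinct) = 500/500 · 499/500 · ··· · 473/500 ≈ 0.463.
So the probability of at least one match is 1 − 0.463 = 0.537.

0.537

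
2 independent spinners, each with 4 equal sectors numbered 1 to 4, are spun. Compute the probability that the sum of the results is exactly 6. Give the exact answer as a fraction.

3/16

There are 4^2 = 16 equally likely outcomes.
The number of ordered 2-tuples from {1,…,4} summing to 6 is 3.
P(sum = 6) = 3/16.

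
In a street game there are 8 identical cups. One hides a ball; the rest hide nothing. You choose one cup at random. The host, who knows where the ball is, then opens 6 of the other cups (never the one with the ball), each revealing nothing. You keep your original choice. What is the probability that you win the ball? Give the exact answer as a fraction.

The host can always open 6 empty cups regardless of your choice, so the reveals give no information about your original cup.
P(win by staying) = 1/8.

1/8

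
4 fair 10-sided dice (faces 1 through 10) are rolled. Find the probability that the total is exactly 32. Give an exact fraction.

There are 10^4 = 10000 equally likely outcomes.
The number of ordered 4-tuples from {1,…,10} summing to 32 is 165.
P(sum = 32) = 165/10000 = 33/2000.

33/2000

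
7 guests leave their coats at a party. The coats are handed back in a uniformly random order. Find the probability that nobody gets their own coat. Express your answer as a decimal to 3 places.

This is the derangement probability: permutations of 7 with no fixed point.
D(7) = 7! · (1 − 1/1! + 1/2! − ··· + (−1)^7/7!) = 1854.
P = 1854/5040 = 103/280 ≈ 0.368.

0.368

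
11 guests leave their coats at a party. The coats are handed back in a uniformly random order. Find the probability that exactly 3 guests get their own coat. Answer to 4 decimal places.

0.0613

Choose which 3 of the 11 are fixed: C(11,3) = 165 ways.
The remaining 8 must have no fixed point: D(8) = 14833.
P = 165·14833/39916800 = 2119/34560 ≈ 0.0613.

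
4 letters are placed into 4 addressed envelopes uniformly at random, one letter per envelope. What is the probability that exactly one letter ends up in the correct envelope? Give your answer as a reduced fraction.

Choose which one is fixed: C(4,1) = 4 ways.
The remaining 3 must have no fixed point: D(3) = 2.
P = 4·2/24 = 1/3.

1/3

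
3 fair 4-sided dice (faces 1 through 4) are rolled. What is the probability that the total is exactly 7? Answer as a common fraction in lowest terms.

3/16

There are 4^3 = 64 equally likely outcomes.
The number of ordered 3-tuples from {1,…,4} summing to 7 is 12.
P(sum = 7) = 12/64 = 3/16.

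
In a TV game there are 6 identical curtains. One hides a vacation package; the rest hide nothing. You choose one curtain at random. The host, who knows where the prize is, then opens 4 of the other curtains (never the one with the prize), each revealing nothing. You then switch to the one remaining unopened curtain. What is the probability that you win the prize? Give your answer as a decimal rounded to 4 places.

0.8333

Your original curtain holds the prize with probability 1/6, so the other 5 collectively hold it with probability 5/6.
The host can always find 4 empty curtains to open, so the reveals don't change that 5/6; it is now spread over the 1 remaining unopened curtain.
P(win by switching) = (5/6) · (1/1) = 5/6 ≈ 0.8333.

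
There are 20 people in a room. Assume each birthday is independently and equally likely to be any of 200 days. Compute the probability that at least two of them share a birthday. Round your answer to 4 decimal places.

It's easier to compute the probability that all 20 are distinct.
P(all distinct) = 200/200 · 199/200 · ··· · 181/200 ≈ 0.3744.
So the probability of at least one match is 1 − 0.3744 = 0.6256.

0.6256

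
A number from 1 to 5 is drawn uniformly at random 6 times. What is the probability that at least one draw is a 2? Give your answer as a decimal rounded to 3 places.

0.738

P(no draw is a 2) = (4/5)^6 ≈ 0.262.
P(at least one) = 1 − 0.262 = 0.738.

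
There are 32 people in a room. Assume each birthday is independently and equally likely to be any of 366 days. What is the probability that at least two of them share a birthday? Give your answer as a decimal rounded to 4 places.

0.7524

It's easier to compute the probability that all 32 are distinct.
P(all distinct) = 366/366 · 365/366 · ··· · 335/366 ≈ 0.2476.
So the probability of at least one match is 1 − 0.2476 = 0.7524.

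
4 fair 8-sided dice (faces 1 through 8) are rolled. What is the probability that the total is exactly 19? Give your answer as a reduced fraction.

21/256

There are 8^4 = 4096 equally likely outcomes.
The number of ordered 4-tuples from {1,…,8} summing to 19 is 336.
P(sum = 19) = 336/4096 = 21/256.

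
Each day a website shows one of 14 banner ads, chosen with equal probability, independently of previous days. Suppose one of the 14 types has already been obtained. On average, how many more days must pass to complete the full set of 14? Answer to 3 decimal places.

Starting from 1 distinct type, each trial gives a new one with probability (14−i)/14 when i types are held, so the wait for the next new type is 14/(14−i).
E = 14/13 + 14/12 + 14/11 + 14/10 + 14/9 + 14/8 + 14/7 + 14/6 + 14/5 + 14/4 + 14/3 + 14/2 + 14/1 = 1145993/25740 ≈ 44.522.

44.522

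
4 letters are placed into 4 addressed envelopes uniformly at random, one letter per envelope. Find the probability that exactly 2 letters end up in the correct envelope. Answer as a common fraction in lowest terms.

Choose which 2 of the 4 are fixed: C(4,2) = 6 ways.
The remaining 2 must have no fixed point: D(2) = 1.
P = 6·1/24 = 1/4.

1/4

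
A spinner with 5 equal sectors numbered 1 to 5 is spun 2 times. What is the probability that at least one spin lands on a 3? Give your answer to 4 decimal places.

0.3600

P(no spin lands on a 3) = (4/5)^2 ≈ 0.6400.
P(at least one) = 1 − 0.6400 = 0.3600.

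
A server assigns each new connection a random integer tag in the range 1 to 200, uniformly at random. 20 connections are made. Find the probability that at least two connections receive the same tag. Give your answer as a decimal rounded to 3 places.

0.626

It's easier to compute the probability that all 20 are distinct.
P(all distinct) = 200/200 · 199/200 · ··· · 181/200 ≈ 0.374.
So the probability of at least one match is 1 − 0.374 = 0.626.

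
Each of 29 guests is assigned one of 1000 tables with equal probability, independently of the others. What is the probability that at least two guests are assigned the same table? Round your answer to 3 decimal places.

0.336

It's easier to compute the probability that all 29 are distinct.
P(all distinct) = 1000/1000 · 999/1000 · ··· · 972/1000 ≈ 0.664.
So the probability of at least one match is 1 − 0.664 = 0.336.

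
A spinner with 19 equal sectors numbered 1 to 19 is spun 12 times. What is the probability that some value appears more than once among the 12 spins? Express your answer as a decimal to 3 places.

0.989

P(all 12 different) = 19/19 · 18/19 · ··· · 8/19 ≈ 0.011.
P(at least two equal) = 1 − 0.011 = 0.989.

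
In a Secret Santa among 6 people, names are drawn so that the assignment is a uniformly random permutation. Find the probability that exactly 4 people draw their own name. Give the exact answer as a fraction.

1/48

Choose which 4 of the 6 are fixed: C(6,4) = 15 ways.
The remaining 2 must have no fixed point: D(2) = 1.
P = 15·1/720 = 1/48.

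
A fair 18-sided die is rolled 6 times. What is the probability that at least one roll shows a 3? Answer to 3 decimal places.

P(no roll shows a 3) = (17/18)^6 ≈ 0.710.
P(at least one) = 1 − 0.710 = 0.290.

0.290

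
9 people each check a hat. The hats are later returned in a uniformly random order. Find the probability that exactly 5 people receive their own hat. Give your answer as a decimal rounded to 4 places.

Choose which 5 of the 9 are fixed: C(9,5) = 126 ways.
The remaining 4 must have no fixed point: D(4) = 9.
P = 126·9/362880 = 1/320 ≈ 0.0031.

0.0031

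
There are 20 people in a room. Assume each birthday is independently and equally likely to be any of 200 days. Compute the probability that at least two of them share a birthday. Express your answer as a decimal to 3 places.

0.626

It's easier to compute the probability that all 20 are distinct.
P(all distinct) = 200/200 · 199/200 · ··· · 181/200 ≈ 0.374.
So the probability of at least one match is 1 − 0.374 = 0.626.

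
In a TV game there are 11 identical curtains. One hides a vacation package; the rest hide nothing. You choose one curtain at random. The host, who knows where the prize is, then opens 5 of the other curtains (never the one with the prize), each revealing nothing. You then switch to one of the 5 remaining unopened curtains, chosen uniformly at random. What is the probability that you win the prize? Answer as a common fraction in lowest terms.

2/11

Your original curtain holds the prize with probability 1/11, so the other 10 collectively hold it with probability 10/11.
The host can always find 5 empty curtains to open, so the reveals don't change that 10/11; it is now spread over the 5 remaining unopened curtains.
P(win by switching) = (10/11) · (1/5) = 2/11.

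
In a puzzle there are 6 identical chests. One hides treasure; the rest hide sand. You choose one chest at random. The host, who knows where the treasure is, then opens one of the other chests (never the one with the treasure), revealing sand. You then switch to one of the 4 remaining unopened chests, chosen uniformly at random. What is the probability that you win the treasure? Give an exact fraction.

Your original chest holds the treasure with probability 1/6, so the other 5 collectively hold it with probability 5/6.
The host can always find an empty chest to open, so this doesn't change that 5/6; it is now spread over the 4 remaining unopened chests.
P(win by switching) = (5/6) · (1/4) = 5/24.

5/24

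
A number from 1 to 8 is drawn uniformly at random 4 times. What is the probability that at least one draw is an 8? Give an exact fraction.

P(no draw is an 8) = (7/8)^4 = 2401/4096.
P(at least one) = 1 − 2401/4096 = 1695/4096.

1695/4096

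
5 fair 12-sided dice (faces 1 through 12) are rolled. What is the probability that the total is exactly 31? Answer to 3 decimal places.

0.049

There are 12^5 = 248832 equally likely outcomes.
The number of ordered 5-tuples from {1,…,12} summing to 31 is 12255.
P(sum = 31) = 12255/248832 = 4085/82944 ≈ 0.049.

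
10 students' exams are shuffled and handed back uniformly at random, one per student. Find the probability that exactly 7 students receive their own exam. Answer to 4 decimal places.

Choose which 7 of the 10 are fixed: C(10,7) = 120 ways.
The remaining 3 must have no fixed point: D(3) = 2.
P = 120·2/3628800 = 1/15120 ≈ 0.0001.

0.0001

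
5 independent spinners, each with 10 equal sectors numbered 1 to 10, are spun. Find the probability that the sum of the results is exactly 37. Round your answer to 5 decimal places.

There are 10^5 = 100000 equally likely outcomes.
The number of ordered 5-tuples from {1,…,10} summing to 37 is 2205.
P(sum = 37) = 2205/100000 = 441/20000 ≈ 0.02205.

0.02205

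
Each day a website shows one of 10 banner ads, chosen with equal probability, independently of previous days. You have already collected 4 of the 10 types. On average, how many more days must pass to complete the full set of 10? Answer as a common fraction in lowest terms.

Starting from 4 distinct types, each trial gives a new one with probability (10−i)/10 when i types are held, so the wait for the next new type is 10/(10−i).
E = 10/6 + 10/5 + 10/4 + 10/3 + 10/2 + 10/1 = 49/2.

49/2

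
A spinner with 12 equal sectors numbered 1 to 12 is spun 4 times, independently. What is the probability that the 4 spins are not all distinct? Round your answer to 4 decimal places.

P(all 4 different) = 12/12 · 11/12 · ··· · 9/12 ≈ 0.5729.
P(at least two equal) = 1 − 0.5729 = 0.4271.

0.4271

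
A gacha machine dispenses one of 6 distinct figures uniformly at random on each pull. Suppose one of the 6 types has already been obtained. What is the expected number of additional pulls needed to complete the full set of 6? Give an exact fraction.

Starting from 1 distinct type, each trial gives a new one with probability (6−i)/6 when i types are held, so the wait for the next new type is 6/(6−i).
E = 6/5 + 6/4 + 6/3 + 6/2 + 6/1 = 137/10.

137/10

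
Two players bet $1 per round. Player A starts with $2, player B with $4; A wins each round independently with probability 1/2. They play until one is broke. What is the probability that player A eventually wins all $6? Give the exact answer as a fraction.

With a fair step, P(i) = ½P(i−1) + ½P(i+1) with P(0)=0, P(6)=1 has the linear solution P(i) = i/6.
P(2) = 2/6 = 1/3.

1/3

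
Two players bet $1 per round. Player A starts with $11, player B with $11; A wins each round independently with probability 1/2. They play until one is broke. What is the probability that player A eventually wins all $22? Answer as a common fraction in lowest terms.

With a fair step, P(i) = ½P(i−1) + ½P(i+1) with P(0)=0, P(22)=1 has the linear solution P(i) = i/22.
P(11) = 11/22 = 1/2.

1/2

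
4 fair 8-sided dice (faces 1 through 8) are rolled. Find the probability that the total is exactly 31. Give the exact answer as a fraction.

There are 8^4 = 4096 equally likely outcomes.
The number of ordered 4-tuples from {1,…,8} summing to 31 is 4.
P(sum = 31) = 4/4096 = 1/1024.

1/1024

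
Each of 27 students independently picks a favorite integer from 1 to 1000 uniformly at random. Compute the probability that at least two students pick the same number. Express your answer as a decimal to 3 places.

0.298

It's easier to compute the probability that all 27 are distinct.
P(all distinct) = 1000/1000 · 999/1000 · ··· · 974/1000 ≈ 0.702.
So the probability of at least one match is 1 − 0.702 = 0.298.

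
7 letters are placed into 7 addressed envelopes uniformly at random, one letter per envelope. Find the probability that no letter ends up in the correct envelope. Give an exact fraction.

103/280

This is the derangement probability: permutations of 7 with no fixed point.
D(7) = 7! · (1 − 1/1! + 1/2! − ··· + (−1)^7/7!) = 1854.
P = 1854/5040 = 103/280.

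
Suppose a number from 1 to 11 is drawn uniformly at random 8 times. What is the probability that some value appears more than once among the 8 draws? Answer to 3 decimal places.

P(all 8 different) = 11/11 · 10/11 · ··· · 4/11 ≈ 0.031.
P(at least two equal) = 1 − 0.031 = 0.969.

0.969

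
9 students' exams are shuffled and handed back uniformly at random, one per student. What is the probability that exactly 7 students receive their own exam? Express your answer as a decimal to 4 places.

Choose which 7 of the 9 are fixed: C(9,7) = 36 ways.
The remaining 2 must have no fixed point: D(2) = 1.
P = 36·1/362880 = 1/10080 ≈ 0.0001.

0.0001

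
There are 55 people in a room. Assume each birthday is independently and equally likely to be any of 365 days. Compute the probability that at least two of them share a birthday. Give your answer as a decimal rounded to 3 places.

It's easier to compute the probability that all 55 are distinct.
P(all distinct) = 365/365 · 364/365 · ··· · 311/365 ≈ 0.014.
So the probability of at least one match is 1 − 0.014 = 0.986.

0.986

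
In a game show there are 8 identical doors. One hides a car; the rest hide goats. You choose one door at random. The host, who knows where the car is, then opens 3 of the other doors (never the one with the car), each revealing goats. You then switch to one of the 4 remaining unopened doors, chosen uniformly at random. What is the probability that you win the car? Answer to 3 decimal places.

Your original door holds the car with probability 1/8, so the other 7 collectively hold it with probability 7/8.
The host can always find 3 empty doors to open, so the reveals don't change that 7/8; it is now spread over the 4 remaining unopened doors.
P(win by switching) = (7/8) · (1/4) = 7/32 ≈ 0.219.

0.219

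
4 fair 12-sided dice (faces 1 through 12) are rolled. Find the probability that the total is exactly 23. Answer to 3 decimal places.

0.051

There are 12^4 = 20736 equally likely outcomes.
The number of ordered 4-tuples from {1,…,12} summing to 23 is 1060.
P(sum = 23) = 1060/20736 = 265/5184 ≈ 0.051.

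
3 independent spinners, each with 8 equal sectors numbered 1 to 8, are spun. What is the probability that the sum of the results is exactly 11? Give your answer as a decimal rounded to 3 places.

There are 8^3 = 512 equally likely outcomes.
The number of ordered 3-tuples from {1,…,8} summing to 11 is 42.
P(sum = 11) = 42/512 = 21/256 ≈ 0.082.

0.082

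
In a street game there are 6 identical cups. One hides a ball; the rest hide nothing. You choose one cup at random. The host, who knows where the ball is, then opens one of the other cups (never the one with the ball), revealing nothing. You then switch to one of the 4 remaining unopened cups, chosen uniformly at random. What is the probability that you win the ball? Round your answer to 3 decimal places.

0.208

Your original cup holds the ball with probability 1/6, so the other 5 collectively hold it with probability 5/6.
The host can always find an empty cup to open, so this doesn't change that 5/6; it is now spread over the 4 remaining unopened cups.
P(win by switching) = (5/6) · (1/4) = 5/24 ≈ 0.208.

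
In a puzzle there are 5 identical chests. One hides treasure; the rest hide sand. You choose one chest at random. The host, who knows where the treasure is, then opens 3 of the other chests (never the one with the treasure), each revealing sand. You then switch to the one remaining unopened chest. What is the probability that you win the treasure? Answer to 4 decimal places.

0.8000

Your original chest holds the treasure with probability 1/5, so the other 4 collectively hold it with probability 4/5.
The host can always find 3 empty chests to open, so the reveals don't change that 4/5; it is now spread over the 1 remaining unopened chest.
P(win by switching) = (4/5) · (1/1) = 4/5 ≈ 0.8000.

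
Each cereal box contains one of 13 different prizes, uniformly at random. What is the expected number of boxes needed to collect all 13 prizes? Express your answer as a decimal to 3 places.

After i distinct types are collected, each trial gives a new one with probability (13−i)/13, so the expected wait for the next new type is 13/(13−i).
E = 13/13 + 13/12 + 13/11 + 13/10 + 13/9 + 13/8 + 13/7 + 13/6 + 13/5 + 13/4 + 13/3 + 13/2 + 13/1 = 1145993/27720 ≈ 41.342.

41.342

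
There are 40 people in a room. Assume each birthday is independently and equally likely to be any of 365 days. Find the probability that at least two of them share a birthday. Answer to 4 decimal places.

0.8912

It's easier to compute the probability that all 40 are distinct.
P(all distinct) = 365/365 · 364/365 · ··· · 326/365 ≈ 0.1088.
So the probability of at least one match is 1 − 0.1088 = 0.8912.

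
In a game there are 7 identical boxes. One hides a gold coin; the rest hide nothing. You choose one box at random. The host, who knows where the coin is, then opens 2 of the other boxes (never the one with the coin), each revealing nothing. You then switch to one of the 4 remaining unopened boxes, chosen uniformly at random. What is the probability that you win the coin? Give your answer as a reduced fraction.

3/14

Your original box holds the coin with probability 1/7, so the other 6 collectively hold it with probability 6/7.
The host can always find 2 empty boxes to open, so the reveals don't change that 6/7; it is now spread over the 4 remaining unopened boxes.
P(win by switching) = (6/7) · (1/4) = 3/14.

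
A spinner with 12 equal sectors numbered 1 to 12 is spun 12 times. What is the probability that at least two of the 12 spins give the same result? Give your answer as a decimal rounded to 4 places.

0.9999

P(all 12 different) = 12/12 · 11/12 · ··· · 1/12 ≈ 0.0001.
P(at least two equal) = 1 − 0.0001 = 0.9999.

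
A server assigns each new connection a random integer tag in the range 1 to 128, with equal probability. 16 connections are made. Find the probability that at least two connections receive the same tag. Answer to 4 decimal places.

0.6239

It's easier to compute the probability that all 16 are distinct.
P(all distinct) = 128/128 · 127/128 · ··· · 113/128 ≈ 0.3761.
So the probability of at least one match is 1 − 0.3761 = 0.6239.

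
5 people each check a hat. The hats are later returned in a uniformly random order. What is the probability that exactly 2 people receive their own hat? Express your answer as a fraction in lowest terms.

1/6

Choose which 2 of the 5 are fixed: C(5,2) = 10 ways.
The remaining 3 must have no fixed point: D(3) = 2.
P = 10·2/120 = 1/6.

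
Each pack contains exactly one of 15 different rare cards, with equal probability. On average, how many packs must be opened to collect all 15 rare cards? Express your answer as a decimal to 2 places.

After i distinct types are collected, each trial gives a new one with probability (15−i)/15, so the expected wait for the next new type is 15/(15−i).
E = 15/15 + 15/14 + 15/13 + 15/12 + 15/11 + 15/10 + 15/9 + 15/8 + 15/7 + 15/6 + 15/5 + 15/4 + 15/3 + 15/2 + 15/1 = 1195757/24024 ≈ 49.77.

49.77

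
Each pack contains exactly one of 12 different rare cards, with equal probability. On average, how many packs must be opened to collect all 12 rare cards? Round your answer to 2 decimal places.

37.24

After i distinct types are collected, each trial gives a new one with probability (12−i)/12, so the expected wait for the next new type is 12/(12−i).
E = 12/12 + 12/11 + 12/10 + 12/9 + 12/8 + 12/7 + 12/6 + 12/5 + 12/4 + 12/3 + 12/2 + 12/1 = 86021/2310 ≈ 37.24.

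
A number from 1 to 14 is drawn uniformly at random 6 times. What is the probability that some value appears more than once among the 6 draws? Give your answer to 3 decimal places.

P(all 6 different) = 14/14 · 13/14 · ··· · 9/14 ≈ 0.287.
P(at least two equal) = 1 − 0.287 = 0.713.

0.713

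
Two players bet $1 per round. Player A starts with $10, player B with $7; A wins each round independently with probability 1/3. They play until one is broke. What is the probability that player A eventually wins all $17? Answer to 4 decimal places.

Let r = q/p = (2/3)/(1/3) = 2. The recurrence P(i) = p·P(i+1) + q·P(i−1) with P(0)=0, P(17)=1 gives P(i) = (1 − r^i)/(1 − r^17).
P(10) = (1 − (2)^10) / (1 − (2)^17) = 1023/131071 ≈ 0.0078.

0.0078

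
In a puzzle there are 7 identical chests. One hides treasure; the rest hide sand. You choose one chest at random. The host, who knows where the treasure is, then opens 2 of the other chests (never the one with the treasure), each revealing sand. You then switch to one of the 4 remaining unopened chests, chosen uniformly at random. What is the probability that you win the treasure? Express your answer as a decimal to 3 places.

Your original chest holds the treasure with probability 1/7, so the other 6 collectively hold it with probability 6/7.
The host can always find 2 empty chests to open, so the reveals don't change that 6/7; it is now spread over the 4 remaining unopened chests.
P(win by switching) = (6/7) · (1/4) = 3/14 ≈ 0.214.

0.214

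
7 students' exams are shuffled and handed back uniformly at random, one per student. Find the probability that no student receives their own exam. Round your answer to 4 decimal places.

0.3679

This is the derangement probability: permutations of 7 with no fixed point.
D(7) = 7! · (1 − 1/1! + 1/2! − ··· + (−1)^7/7!) = 1854.
P = 1854/5040 = 103/280 ≈ 0.3679.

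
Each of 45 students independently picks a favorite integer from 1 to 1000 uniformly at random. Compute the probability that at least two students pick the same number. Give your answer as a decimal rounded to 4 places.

It's easier to compute the probability that all 45 are distinct.
P(all distinct) = 1000/1000 · 999/1000 · ··· · 956/1000 ≈ 0.3660.
So the probability of at least one match is 1 − 0.3660 = 0.6340.

0.6340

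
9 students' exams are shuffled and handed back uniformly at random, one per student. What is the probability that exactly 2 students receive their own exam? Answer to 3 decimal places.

Choose which 2 of the 9 are fixed: C(9,2) = 36 ways.
The remaining 7 must have no fixed point: D(7) = 1854.
P = 36·1854/362880 = 103/560 ≈ 0.184.

0.184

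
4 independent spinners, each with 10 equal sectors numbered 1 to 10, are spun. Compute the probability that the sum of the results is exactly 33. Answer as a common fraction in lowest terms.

3/250

There are 10^4 = 10000 equally likely outcomes.
The number of ordered 4-tuples from {1,…,10} summing to 33 is 120.
P(sum = 33) = 120/10000 = 3/250.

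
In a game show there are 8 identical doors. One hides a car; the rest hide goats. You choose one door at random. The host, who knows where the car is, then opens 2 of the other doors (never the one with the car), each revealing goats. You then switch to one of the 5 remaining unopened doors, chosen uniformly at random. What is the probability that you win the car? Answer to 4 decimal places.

0.1750

Your original door holds the car with probability 1/8, so the other 7 collectively hold it with probability 7/8.
The host can always find 2 empty doors to open, so the reveals don't change that 7/8; it is now spread over the 5 remaining unopened doors.
P(win by switching) = (7/8) · (1/5) = 7/40 ≈ 0.1750.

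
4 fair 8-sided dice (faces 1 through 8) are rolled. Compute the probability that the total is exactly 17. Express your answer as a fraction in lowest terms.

21/256

There are 8^4 = 4096 equally likely outcomes.
The number of ordered 4-tuples from {1,…,8} summing to 17 is 336.
P(sum = 17) = 336/4096 = 21/256.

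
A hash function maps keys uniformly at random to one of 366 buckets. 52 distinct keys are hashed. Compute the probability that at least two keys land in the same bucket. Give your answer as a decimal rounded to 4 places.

0.9778

It's easier to compute the probability that all 52 are distinct.
P(all distinct) = 366/366 · 365/366 · ··· · 315/366 ≈ 0.0222.
So the probability of at least one match is 1 − 0.0222 = 0.9778.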